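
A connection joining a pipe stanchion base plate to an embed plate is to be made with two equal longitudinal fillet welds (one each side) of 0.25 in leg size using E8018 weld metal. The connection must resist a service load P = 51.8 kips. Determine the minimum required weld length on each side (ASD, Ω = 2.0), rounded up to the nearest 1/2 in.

L = 6.5 in on each side

E80XX → F_EXX = 80 ksi.
Throat t_e = 0.707 × 0.25 = 0.1767 in.
r_n/Ω = (0.6 × 80 × 0.1767) / 2.0 = 4.242 kip/in.
L_req = P / (r_n/Ω) = 51.8 / 4.242 = 12.21 in total.
Per side: 12.21 / 2 = 6.106 in.
Round up → use L = 6.5 in on each side.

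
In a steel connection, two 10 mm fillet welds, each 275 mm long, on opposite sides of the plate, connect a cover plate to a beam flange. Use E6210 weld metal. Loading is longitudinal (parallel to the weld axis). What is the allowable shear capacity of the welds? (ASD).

R_n/Ω ≈ 723 kN

E62XX → F_EXX = 620 MPa.
Effective throat t_e = 0.707 × 10 = 7.07 mm.
Total length L = 550 mm; A_we = 7.07 × 550 = 3888 mm².
F_nw = 0.6 F_EXX = 0.6 × 620 = 372 MPa.
R_n = 372 × 3888 × 10⁻³ = 1447 kN; R_n/Ω = 1447/2.0 = 723.3 kN.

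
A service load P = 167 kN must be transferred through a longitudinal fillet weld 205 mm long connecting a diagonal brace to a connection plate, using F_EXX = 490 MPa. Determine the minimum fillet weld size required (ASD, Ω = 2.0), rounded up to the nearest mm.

w = 8 mm

Total weld length L = 205 mm.
Required throat t_e = P × Ω / (0.6 F_EXX × L) = 167 × 2.0 / (0.6 × 490 × 205 × 10⁻³) = 5.542 mm.
Required leg w = t_e / 0.707 = 7.838 mm → use 8 mm.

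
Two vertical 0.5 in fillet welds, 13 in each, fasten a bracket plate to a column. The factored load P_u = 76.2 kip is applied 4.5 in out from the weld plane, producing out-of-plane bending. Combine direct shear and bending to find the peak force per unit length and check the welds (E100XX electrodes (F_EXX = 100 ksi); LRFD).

L_w = 2 × 13 = 26 in; section modulus (unit throat) S = 2 × L²/6 = 56.33 in².
Direct shear f_v = P/L_w = 76.2/26 = 2.931 kip/in.
Moment M = P × e = 76.2 × 4.5 = 342.9 kip·in; bending f_b = M/S = 6.087 kip/in.
f_max = √(f_v² + f_b²) = √(2.931² + 6.087²) = 6.756 kip/in.
φr_n = 0.75 × 0.6 × 100 × (0.707 × 0.5) = 15.91 kip/in → adequate.

f_max ≈ 6.76 kip/in; adequate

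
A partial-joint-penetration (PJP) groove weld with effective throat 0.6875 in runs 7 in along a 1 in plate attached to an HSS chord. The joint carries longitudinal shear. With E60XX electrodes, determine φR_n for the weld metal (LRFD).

E60XX → F_EXX = 60 ksi.
Effective throat (given) t_e = 0.6875 in.
A_we = 0.6875 × 7 = 4.812 in².
F_nw = 0.6 F_EXX = 36 ksi.
φR_n = 0.75 × 36 × 4.812 = 129.9 kip.

φR_n ≈ 130 kip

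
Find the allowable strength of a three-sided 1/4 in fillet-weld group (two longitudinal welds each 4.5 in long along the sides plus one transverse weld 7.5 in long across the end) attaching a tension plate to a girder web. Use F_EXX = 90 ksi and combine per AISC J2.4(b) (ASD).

R_n/Ω ≈ 90.2 kips

t_e = 0.707 × 0.25 = 0.1767 in.
R_nwl = 0.6 × 90 × 0.1767 × 9 = 85.9 kips (longitudinal, 2 welds).
R_nwt = 0.6 × 90 × 0.1767 × 7.5 = 71.58 kips (transverse, base value).
(i) R_nwl + R_nwt = 157.5 kips; (ii) 0.85 R_nwl + 1.5 R_nwt = 180.4 kips.
R_n = max = 180.4 kips [governs: (ii)]; R_n/Ω = 90.2 kips.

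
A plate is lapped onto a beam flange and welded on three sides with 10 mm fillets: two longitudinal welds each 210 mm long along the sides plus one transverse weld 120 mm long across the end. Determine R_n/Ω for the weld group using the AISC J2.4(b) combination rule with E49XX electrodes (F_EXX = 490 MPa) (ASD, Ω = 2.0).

t_e = 0.707 × 10 = 7.07 mm.
R_nwl = 0.6 × 490 × 7.07 × 420 × 10⁻³ = 873 kN (longitudinal, 2 welds).
R_nwt = 0.6 × 490 × 7.07 × 120 × 10⁻³ = 249.4 kN (transverse, base value).
(i) R_nwl + R_nwt = 1122 kN; (ii) 0.85 R_nwl + 1.5 R_nwt = 1116 kN.
R_n = max = 1122 kN [governs: (i)]; R_n/Ω = 561.2 kN.

R_n/Ω ≈ 561 kN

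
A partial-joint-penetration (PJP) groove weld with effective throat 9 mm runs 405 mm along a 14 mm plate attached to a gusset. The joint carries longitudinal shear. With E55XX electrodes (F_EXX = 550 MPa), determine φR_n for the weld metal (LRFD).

Effective throat (given) t_e = 9 mm.
A_we = 9 × 405 = 3645 mm².
F_nw = 0.6 F_EXX = 330 MPa.
φR_n = 0.75 × 330 × 3645 × 10⁻³ = 902.1 kN.

φR_n ≈ 902 kN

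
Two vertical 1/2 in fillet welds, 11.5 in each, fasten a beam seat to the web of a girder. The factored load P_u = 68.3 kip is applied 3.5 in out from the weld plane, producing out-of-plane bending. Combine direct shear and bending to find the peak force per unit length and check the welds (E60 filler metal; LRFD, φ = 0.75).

E60XX → F_EXX = 60 ksi.
L_w = 2 × 11.5 = 23 in; section modulus (unit throat) S = 2 × L²/6 = 44.08 in².
Direct shear f_v = P/L_w = 68.3/23 = 2.97 kip/in.
Moment M = P × e = 68.3 × 3.5 = 239.05 kip·in; bending f_b = M/S = 5.423 kip/in.
f_max = √(f_v² + f_b²) = √(2.97² + 5.423²) = 6.183 kip/in.
φr_n = 0.75 × 0.6 × 60 × (0.707 × 0.5) = 9.544 kip/in → adequate.

f_max ≈ 6.18 kip/in; adequate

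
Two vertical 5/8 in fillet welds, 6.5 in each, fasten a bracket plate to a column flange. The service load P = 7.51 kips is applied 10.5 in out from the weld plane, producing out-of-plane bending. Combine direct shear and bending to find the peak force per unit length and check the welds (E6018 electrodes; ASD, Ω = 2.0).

E60XX → F_EXX = 60 ksi.
L_w = 2 × 6.5 = 13 in; section modulus (unit throat) S = 2 × L²/6 = 14.08 in².
Direct shear f_v = P/L_w = 7.51/13 = 0.5777 kip/in.
Moment M = P × e = 7.51 × 10.5 = 78.855 kip·in; bending f_b = M/S = 5.599 kip/in.
f_max = √(f_v² + f_b²) = √(0.5777² + 5.599²) = 5.629 kip/in.
r_n/Ω = (1/2.0) × 0.6 × 60 × (0.707 × 0.625) = 7.954 kip/in → adequate.

f_max ≈ 5.63 kip/in; adequate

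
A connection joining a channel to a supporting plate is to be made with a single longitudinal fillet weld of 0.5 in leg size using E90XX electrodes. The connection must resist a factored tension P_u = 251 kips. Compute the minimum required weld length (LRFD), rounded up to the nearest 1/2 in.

L = 18 in

E90XX → F_EXX = 90 ksi.
Throat t_e = 0.707 × 0.5 = 0.3535 in.
φr_n = 0.75 × 0.6 × 90 × 0.3535 = 14.32 kips/in.
L_req = P_u / φr_n = 251 / 14.32 = 17.53 in total.
Round up → use L = 18 in.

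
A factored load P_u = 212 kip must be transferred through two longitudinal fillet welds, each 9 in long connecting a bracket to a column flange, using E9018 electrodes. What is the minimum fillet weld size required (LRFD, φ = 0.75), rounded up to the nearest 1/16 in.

E90XX → F_EXX = 90 ksi.
Total weld length L = 18 in.
Required throat t_e = P_u / (φ × 0.6 F_EXX × L) = 212 / (0.75 × 0.6 × 90 × 18) = 0.2908 in.
Required leg w = t_e / 0.707 = 0.4113 in → use 7/16 in.

w = 7/16 in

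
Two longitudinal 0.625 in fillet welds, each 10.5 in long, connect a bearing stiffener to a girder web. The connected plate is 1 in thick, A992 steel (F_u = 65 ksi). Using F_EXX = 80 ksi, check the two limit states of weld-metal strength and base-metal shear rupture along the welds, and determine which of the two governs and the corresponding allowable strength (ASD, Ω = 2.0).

R_n/Ω ≈ 223 kips (weld metal governs)

t_e = 0.707 × 0.625 = 0.4419 in; L = 21 in.
Weld metal: R_n/Ω = (1/2.0) × 0.6 × 80 × 0.4419 × 21 = 222.7 kips.
Base metal (shear rupture): R_n/Ω = (1/2.0) × 0.6 × 65 × 1 × 21 = 409.5 kips.
Governing: weld metal.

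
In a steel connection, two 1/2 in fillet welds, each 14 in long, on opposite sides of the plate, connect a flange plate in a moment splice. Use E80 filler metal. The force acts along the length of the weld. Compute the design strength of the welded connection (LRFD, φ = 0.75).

E80XX → F_EXX = 80 ksi.
Effective throat t_e = 0.707 × 0.5 = 0.3535 in.
Total length L = 28 in; A_we = 0.3535 × 28 = 9.898 in².
F_nw = 0.6 F_EXX = 0.6 × 80 = 48 ksi.
φR_n = 0.75 × 48 × 9.898 = 356.3 kips.

φR_n ≈ 356 kips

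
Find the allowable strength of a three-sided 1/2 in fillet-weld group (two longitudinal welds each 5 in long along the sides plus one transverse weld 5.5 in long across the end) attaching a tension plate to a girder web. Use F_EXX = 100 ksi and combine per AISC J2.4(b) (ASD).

R_n/Ω ≈ 178 kips

t_e = 0.707 × 0.5 = 0.3535 in.
R_nwl = 0.6 × 100 × 0.3535 × 10 = 212.1 kips (longitudinal, 2 welds).
R_nwt = 0.6 × 100 × 0.3535 × 5.5 = 116.7 kips (transverse, base value).
(i) R_nwl + R_nwt = 328.8 kips; (ii) 0.85 R_nwl + 1.5 R_nwt = 355.3 kips.
R_n = max = 355.3 kips [governs: (ii)]; R_n/Ω = 177.6 kips.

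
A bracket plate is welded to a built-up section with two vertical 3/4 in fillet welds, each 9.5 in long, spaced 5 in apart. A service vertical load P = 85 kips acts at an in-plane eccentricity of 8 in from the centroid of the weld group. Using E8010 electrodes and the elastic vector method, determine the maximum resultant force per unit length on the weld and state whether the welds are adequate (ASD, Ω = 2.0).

f_max ≈ 16.5 kip/in; NOT adequate

E80XX → F_EXX = 80 ksi.
Total weld length L_w = 19 in. Treat welds as unit-width lines.
Polar moment about centroid: J = 2[d³/12 + d(b/2)²] = 2[9.5³/12 + 9.5×2.5²] = 261.6 in³.
Direct shear f_v = P/L_w = 85 / 19 = 4.474 kip/in (vertical).
Torsion M = P·e = 85 × 8 = 680 kip·in.
Critical point at (x, y) = (2.5, 4.75) from centroid. f_tx = M·y/J = 12.34 kip/in; f_ty = M·x/J = 6.497 kip/in.
Resultant f_max = √[f_tx² + (f_v + f_ty)²] = √[12.34² + (4.474 + 6.497)²] = 16.52 kip/in.
Capacity per unit length: r_n/Ω = (1/2.0) × 0.6 × 80 × (0.707 × 0.75) = 12.73 kip/in.
16.52 > 12.73 → NOT adequate.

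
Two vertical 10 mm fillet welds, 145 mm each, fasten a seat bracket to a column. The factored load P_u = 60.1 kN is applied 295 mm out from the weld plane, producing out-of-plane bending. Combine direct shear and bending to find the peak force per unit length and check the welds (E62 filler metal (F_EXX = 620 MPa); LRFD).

f_max ≈ 2540 N/mm; NOT adequate

L_w = 2 × 145 = 290 mm; section modulus (unit throat) S = 2 × L²/6 = 7008 mm².
Direct shear f_v = P/L_w = 60.1×10³/290 = 207.2 N/mm.
Moment M = P × e = 60.1×10³ × 295 = 17730000 N·mm; bending f_b = M/S = 2530 N/mm.
f_max = √(f_v² + f_b²) = √(207.2² + 2530²) = 2538 N/mm.
φr_n = 0.75 × 0.6 × 620 × (0.707 × 10) = 1973 N/mm → NOT adequate.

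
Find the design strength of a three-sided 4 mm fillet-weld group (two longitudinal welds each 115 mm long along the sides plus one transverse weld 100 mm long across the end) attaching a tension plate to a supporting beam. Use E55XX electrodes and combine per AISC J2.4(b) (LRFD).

E55XX → F_EXX = 550 MPa.
t_e = 0.707 × 4 = 2.828 mm.
R_nwl = 0.6 × 550 × 2.828 × 230 × 10⁻³ = 214.6 kN (longitudinal, 2 welds).
R_nwt = 0.6 × 550 × 2.828 × 100 × 10⁻³ = 93.32 kN (transverse, base value).
(i) R_nwl + R_nwt = 308 kN; (ii) 0.85 R_nwl + 1.5 R_nwt = 322.4 kN.
R_n = max = 322.4 kN [governs: (ii)]; φR_n = 241.8 kN.

φR_n ≈ 242 kN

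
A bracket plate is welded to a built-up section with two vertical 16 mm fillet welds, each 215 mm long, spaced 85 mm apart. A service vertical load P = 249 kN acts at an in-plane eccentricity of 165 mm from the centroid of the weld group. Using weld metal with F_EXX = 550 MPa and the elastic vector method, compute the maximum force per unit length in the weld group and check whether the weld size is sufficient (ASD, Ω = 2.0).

f_max ≈ 2230 N/mm; NOT adequate

Total weld length L_w = 430 mm. Treat welds as unit-width lines.
Polar moment about centroid: J = 2[d³/12 + d(b/2)²] = 2[215³/12 + 215×42.5²] = 2433000 mm³.
Direct shear f_v = P/L_w = 249×10³ / 430 = 579.1 N/mm (vertical).
Torsion M = P·e = 249×10³ × 165 = 41085000 N·mm.
Critical point at (x, y) = (42.5, 107.5) from centroid. f_tx = M·y/J = 1815 N/mm; f_ty = M·x/J = 717.7 N/mm.
Resultant f_max = √[f_tx² + (f_v + f_ty)²] = √[1815² + (579.1 + 717.7)²] = 2231 N/mm.
Capacity per unit length: r_n/Ω = (1/2.0) × 0.6 × 550 × (0.707 × 16) = 1866 N/mm.
2231 > 1866 → NOT adequate.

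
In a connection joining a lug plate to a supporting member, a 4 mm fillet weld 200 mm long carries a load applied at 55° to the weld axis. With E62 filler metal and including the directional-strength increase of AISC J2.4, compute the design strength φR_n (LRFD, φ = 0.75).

φR_n ≈ 216 kN

E62XX → F_EXX = 620 MPa.
t_e = 0.707 × 4 = 2.828 mm; A_we = 2.828 × 200 = 565.6 mm².
Directional factor: 1.0 + 0.5 sin^1.5(55°) = 1.371.
F_nw = 0.6 × 620 × 1.371 = 509.9 MPa.
φR_n = 0.75 × 509.9 × 565.6 × 10⁻³ = 216.3 kN.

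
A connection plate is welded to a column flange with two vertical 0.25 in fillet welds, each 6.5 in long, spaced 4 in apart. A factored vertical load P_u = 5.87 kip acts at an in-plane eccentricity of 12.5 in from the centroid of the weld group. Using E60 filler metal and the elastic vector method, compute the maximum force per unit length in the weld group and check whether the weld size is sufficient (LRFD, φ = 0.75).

f_max ≈ 3.12 kip/in; adequate

E60XX → F_EXX = 60 ksi.
Total weld length L_w = 13 in. Treat welds as unit-width lines.
Polar moment about centroid: J = 2[d³/12 + d(b/2)²] = 2[6.5³/12 + 6.5×2²] = 97.77 in³.
Direct shear f_v = P/L_w = 5.87 / 13 = 0.4515 kip/in (vertical).
Torsion M = P·e = 5.87 × 12.5 = 73.375 kip·in.
Critical point at (x, y) = (2, 3.25) from centroid. f_tx = M·y/J = 2.439 kip/in; f_ty = M·x/J = 1.501 kip/in.
Resultant f_max = √[f_tx² + (f_v + f_ty)²] = √[2.439² + (0.4515 + 1.501)²] = 3.124 kip/in.
Capacity per unit length: φr_n = 0.75 × 0.6 × 60 × (0.707 × 0.25) = 4.772 kip/in.
3.124 ≤ 4.772 → adequate.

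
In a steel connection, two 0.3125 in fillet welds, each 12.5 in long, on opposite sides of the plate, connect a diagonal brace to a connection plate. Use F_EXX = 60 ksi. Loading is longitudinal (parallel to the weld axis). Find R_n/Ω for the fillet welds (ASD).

Effective throat t_e = 0.707 × 0.3125 = 0.2209 in.
Total length L = 25 in; A_we = 0.2209 × 25 = 5.523 in².
F_nw = 0.6 F_EXX = 0.6 × 60 = 36 ksi.
R_n = 36 × 5.523 = 198.8 kips; R_n/Ω = 198.8/2.0 = 99.42 kips.

R_n/Ω ≈ 99.4 kips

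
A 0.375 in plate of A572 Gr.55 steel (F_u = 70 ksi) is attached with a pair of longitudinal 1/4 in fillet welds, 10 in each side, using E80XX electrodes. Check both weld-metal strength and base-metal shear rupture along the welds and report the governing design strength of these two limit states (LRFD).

φR_n ≈ 127 kips (weld metal governs)

E80XX → F_EXX = 80 ksi.
t_e = 0.707 × 0.25 = 0.1767 in; L = 20 in.
Weld metal: φR_n = 0.75 × 0.6 × 80 × 0.1767 × 20 = 127.3 kips.
Base metal (shear rupture): φR_n = 0.75 × 0.6 × 70 × 0.375 × 20 = 236.2 kips.
Governing: weld metal.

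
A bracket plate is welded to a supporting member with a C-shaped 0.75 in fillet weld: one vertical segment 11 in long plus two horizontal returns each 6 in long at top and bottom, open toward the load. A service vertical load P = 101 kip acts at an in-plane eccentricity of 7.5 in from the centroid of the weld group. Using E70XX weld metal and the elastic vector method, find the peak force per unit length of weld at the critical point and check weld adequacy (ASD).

f_max ≈ 12.8 kip/in; NOT adequate

E70XX → F_EXX = 70 ksi.
Total weld length L_w = 23 in. Treat welds as unit-width lines.
Centroid: x̄ = 2×6×3 / 23 = 1.565 in from the vertical weld.
Polar moment about centroid: J = I_x + I_y = [11³/12 + 2×6×5.5²] + [11×1.565² + 2(6³/12 + 6×1.435²)] = 561.6 in³.
Direct shear f_v = P/L_w = 101 / 23 = 4.391 kip/in (vertical).
Torsion M = P·e = 101 × 7.5 = 757.5 kip·in.
Critical point at (x, y) = (4.435, 5.5) from centroid. f_tx = M·y/J = 7.419 kip/in; f_ty = M·x/J = 5.982 kip/in.
Resultant f_max = √[f_tx² + (f_v + f_ty)²] = √[7.419² + (4.391 + 5.982)²] = 12.75 kip/in.
Capacity per unit length: r_n/Ω = (1/2.0) × 0.6 × 70 × (0.707 × 0.75) = 11.14 kip/in.
12.75 > 11.14 → NOT adequate.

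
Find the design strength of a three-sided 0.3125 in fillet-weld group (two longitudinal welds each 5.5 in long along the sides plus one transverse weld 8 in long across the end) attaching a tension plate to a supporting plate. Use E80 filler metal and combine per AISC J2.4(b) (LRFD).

φR_n ≈ 170 kip

E80XX → F_EXX = 80 ksi.
t_e = 0.707 × 0.3125 = 0.2209 in.
R_nwl = 0.6 × 80 × 0.2209 × 11 = 116.7 kip (longitudinal, 2 welds).
R_nwt = 0.6 × 80 × 0.2209 × 8 = 84.84 kip (transverse, base value).
(i) R_nwl + R_nwt = 201.5 kip; (ii) 0.85 R_nwl + 1.5 R_nwt = 226.4 kip.
R_n = max = 226.4 kip [governs: (ii)]; φR_n = 169.8 kip.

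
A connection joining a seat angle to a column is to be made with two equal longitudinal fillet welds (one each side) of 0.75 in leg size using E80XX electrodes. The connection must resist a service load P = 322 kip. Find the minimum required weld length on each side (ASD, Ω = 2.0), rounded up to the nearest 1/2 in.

L = 13 in on each side

E80XX → F_EXX = 80 ksi.
Throat t_e = 0.707 × 0.75 = 0.5302 in.
r_n/Ω = (0.6 × 80 × 0.5302) / 2.0 = 12.73 kip/in.
L_req = P / (r_n/Ω) = 322 / 12.73 = 25.3 in total.
Per side: 25.3 / 2 = 12.65 in.
Round up → use L = 13 in on each side.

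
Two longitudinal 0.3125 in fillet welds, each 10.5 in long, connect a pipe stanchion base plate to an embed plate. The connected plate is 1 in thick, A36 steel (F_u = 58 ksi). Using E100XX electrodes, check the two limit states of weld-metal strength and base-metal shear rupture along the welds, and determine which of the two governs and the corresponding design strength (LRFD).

φR_n ≈ 209 kips (weld metal governs)

E100XX → F_EXX = 100 ksi.
t_e = 0.707 × 0.3125 = 0.2209 in; L = 21 in.
Weld metal: φR_n = 0.75 × 0.6 × 100 × 0.2209 × 21 = 208.8 kips.
Base metal (shear rupture): φR_n = 0.75 × 0.6 × 58 × 1 × 21 = 548.1 kips.
Governing: weld metal.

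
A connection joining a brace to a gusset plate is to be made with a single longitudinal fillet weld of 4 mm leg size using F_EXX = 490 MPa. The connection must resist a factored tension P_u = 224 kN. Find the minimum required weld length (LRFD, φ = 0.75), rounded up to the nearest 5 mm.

Throat t_e = 0.707 × 4 = 2.828 mm.
φr_n = 0.75 × 0.6 × 490 × 2.828 × 10⁻³ = 0.6236 kN/mm.
L_req = P_u / φr_n = 224 / 0.6236 = 359.2 mm total.
Round up → use L = 360 mm.

L = 360 mm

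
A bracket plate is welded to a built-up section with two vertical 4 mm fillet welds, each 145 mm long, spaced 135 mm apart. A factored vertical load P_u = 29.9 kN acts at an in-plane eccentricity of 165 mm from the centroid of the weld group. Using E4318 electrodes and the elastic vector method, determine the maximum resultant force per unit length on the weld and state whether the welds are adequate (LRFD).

E43XX → F_EXX = 430 MPa.
Total weld length L_w = 290 mm. Treat welds as unit-width lines.
Polar moment about centroid: J = 2[d³/12 + d(b/2)²] = 2[145³/12 + 145×67.5²] = 1829000 mm³.
Direct shear f_v = P/L_w = 29.9×10³ / 290 = 103.1 N/mm (vertical).
Torsion M = P·e = 29.9×10³ × 165 = 4933500 N·mm.
Critical point at (x, y) = (67.5, 72.5) from centroid. f_tx = M·y/J = 195.5 N/mm; f_ty = M·x/J = 182 N/mm.
Resultant f_max = √[f_tx² + (f_v + f_ty)²] = √[195.5² + (103.1 + 182)²] = 345.7 N/mm.
Capacity per unit length: φr_n = 0.75 × 0.6 × 430 × (0.707 × 4) = 547.2 N/mm.
345.7 ≤ 547.2 → adequate.

f_max ≈ 346 N/mm; adequate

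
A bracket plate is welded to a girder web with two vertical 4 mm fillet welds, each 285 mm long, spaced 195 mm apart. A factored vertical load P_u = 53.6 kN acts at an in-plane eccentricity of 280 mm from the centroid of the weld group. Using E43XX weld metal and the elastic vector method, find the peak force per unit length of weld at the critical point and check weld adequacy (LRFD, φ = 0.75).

f_max ≈ 341 N/mm; adequate

E43XX → F_EXX = 430 MPa.
Total weld length L_w = 570 mm. Treat welds as unit-width lines.
Polar moment about centroid: J = 2[d³/12 + d(b/2)²] = 2[285³/12 + 285×97.5²] = 9277000 mm³.
Direct shear f_v = P/L_w = 53.6×10³ / 570 = 94.04 N/mm (vertical).
Torsion M = P·e = 53.6×10³ × 280 = 15008000 N·mm.
Critical point at (x, y) = (97.5, 142.5) from centroid. f_tx = M·y/J = 230.5 N/mm; f_ty = M·x/J = 157.7 N/mm.
Resultant f_max = √[f_tx² + (f_v + f_ty)²] = √[230.5² + (94.04 + 157.7)²] = 341.4 N/mm.
Capacity per unit length: φr_n = 0.75 × 0.6 × 430 × (0.707 × 4) = 547.2 N/mm.
341.4 ≤ 547.2 → adequate.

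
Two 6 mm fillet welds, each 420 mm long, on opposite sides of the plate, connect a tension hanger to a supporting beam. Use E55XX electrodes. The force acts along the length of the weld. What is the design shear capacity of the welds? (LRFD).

φR_n ≈ 882 kN

E55XX → F_EXX = 550 MPa.
Effective throat t_e = 0.707 × 6 = 4.242 mm.
Total length L = 840 mm; A_we = 4.242 × 840 = 3563 mm².
F_nw = 0.6 F_EXX = 0.6 × 550 = 330 MPa.
φR_n = 0.75 × 330 × 3563 × 10⁻³ = 881.9 kN.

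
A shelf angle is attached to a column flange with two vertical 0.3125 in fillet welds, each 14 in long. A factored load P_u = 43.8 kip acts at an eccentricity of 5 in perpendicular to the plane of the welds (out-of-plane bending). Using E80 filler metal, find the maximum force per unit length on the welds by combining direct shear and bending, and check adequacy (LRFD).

E80XX → F_EXX = 80 ksi.
L_w = 2 × 14 = 28 in; section modulus (unit throat) S = 2 × L²/6 = 65.33 in².
Direct shear f_v = P/L_w = 43.8/28 = 1.564 kip/in.
Moment M = P × e = 43.8 × 5 = 219 kip·in; bending f_b = M/S = 3.352 kip/in.
f_max = √(f_v² + f_b²) = √(1.564² + 3.352²) = 3.699 kip/in.
φr_n = 0.75 × 0.6 × 80 × (0.707 × 0.3125) = 7.954 kip/in → adequate.

f_max ≈ 3.7 kip/in; adequate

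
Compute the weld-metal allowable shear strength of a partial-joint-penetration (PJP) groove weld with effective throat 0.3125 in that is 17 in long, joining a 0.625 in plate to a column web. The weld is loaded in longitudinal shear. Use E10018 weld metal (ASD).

E100XX → F_EXX = 100 ksi.
Effective throat (given) t_e = 0.3125 in.
A_we = 0.3125 × 17 = 5.312 in².
F_nw = 0.6 F_EXX = 60 ksi.
R_n/Ω = (60 × 5.312) / 2.0 = 159.4 kips.

R_n/Ω ≈ 159 kips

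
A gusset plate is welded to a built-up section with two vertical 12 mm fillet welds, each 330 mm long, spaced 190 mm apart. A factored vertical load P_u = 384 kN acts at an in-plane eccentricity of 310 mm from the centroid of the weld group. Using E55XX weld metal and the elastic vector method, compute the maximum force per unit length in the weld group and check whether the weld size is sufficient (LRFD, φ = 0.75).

E55XX → F_EXX = 550 MPa.
Total weld length L_w = 660 mm. Treat welds as unit-width lines.
Polar moment about centroid: J = 2[d³/12 + d(b/2)²] = 2[330³/12 + 330×95²] = 11950000 mm³.
Direct shear f_v = P/L_w = 384×10³ / 660 = 581.8 N/mm (vertical).
Torsion M = P·e = 384×10³ × 310 = 119040000 N·mm.
Critical point at (x, y) = (95, 165) from centroid. f_tx = M·y/J = 1644 N/mm; f_ty = M·x/J = 946.7 N/mm.
Resultant f_max = √[f_tx² + (f_v + f_ty)²] = √[1644² + (581.8 + 946.7)²] = 2245 N/mm.
Capacity per unit length: φr_n = 0.75 × 0.6 × 550 × (0.707 × 12) = 2100 N/mm.
2245 > 2100 → NOT adequate.

f_max ≈ 2240 N/mm; NOT adequate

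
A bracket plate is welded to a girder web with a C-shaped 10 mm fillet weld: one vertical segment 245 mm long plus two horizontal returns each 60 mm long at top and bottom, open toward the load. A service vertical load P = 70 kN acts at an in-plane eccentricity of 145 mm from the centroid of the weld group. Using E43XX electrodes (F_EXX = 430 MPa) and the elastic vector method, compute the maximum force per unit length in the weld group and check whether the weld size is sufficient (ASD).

Total weld length L_w = 365 mm. Treat welds as unit-width lines.
Centroid: x̄ = 2×60×30 / 365 = 9.863 mm from the vertical weld.
Polar moment about centroid: J = I_x + I_y = [245³/12 + 2×60×122.5²] + [245×9.863² + 2(60³/12 + 60×20.14²)] = 3135000 mm³.
Direct shear f_v = P/L_w = 70×10³ / 365 = 191.8 N/mm (vertical).
Torsion M = P·e = 70×10³ × 145 = 10150000 N·mm.
Critical point at (x, y) = (50.14, 122.5) from centroid. f_tx = M·y/J = 396.6 N/mm; f_ty = M·x/J = 162.3 N/mm.
Resultant f_max = √[f_tx² + (f_v + f_ty)²] = √[396.6² + (191.8 + 162.3)²] = 531.7 N/mm.
Capacity per unit length: r_n/Ω = (1/2.0) × 0.6 × 430 × (0.707 × 10) = 912 N/mm.
531.7 ≤ 912 → adequate.

f_max ≈ 532 N/mm; adequate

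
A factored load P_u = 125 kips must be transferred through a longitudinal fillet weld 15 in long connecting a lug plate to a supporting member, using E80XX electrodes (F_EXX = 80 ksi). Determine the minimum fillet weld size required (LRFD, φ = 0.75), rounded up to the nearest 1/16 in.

w = 3/8 in

Total weld length L = 15 in.
Required throat t_e = P_u / (φ × 0.6 F_EXX × L) = 125 / (0.75 × 0.6 × 80 × 15) = 0.2315 in.
Required leg w = t_e / 0.707 = 0.3274 in → use 3/8 in.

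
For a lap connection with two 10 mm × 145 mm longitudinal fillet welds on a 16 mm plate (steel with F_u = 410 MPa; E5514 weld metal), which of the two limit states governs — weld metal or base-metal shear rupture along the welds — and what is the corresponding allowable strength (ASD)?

E55XX → F_EXX = 550 MPa.
t_e = 0.707 × 10 = 7.07 mm; L = 290 mm.
Weld metal: R_n/Ω = (1/2.0) × 0.6 × 550 × 7.07 × 290 × 10⁻³ = 338.3 kN.
Base metal (shear rupture): R_n/Ω = (1/2.0) × 0.6 × 410 × 16 × 290 × 10⁻³ = 570.7 kN.
Governing: weld metal.

R_n/Ω ≈ 338 kN (weld metal governs)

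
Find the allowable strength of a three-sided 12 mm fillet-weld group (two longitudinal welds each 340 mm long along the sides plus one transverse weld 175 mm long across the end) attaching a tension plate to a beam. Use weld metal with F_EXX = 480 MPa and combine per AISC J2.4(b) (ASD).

R_n/Ω ≈ 1040 kN

t_e = 0.707 × 12 = 8.484 mm.
R_nwl = 0.6 × 480 × 8.484 × 680 × 10⁻³ = 1662 kN (longitudinal, 2 welds).
R_nwt = 0.6 × 480 × 8.484 × 175 × 10⁻³ = 427.6 kN (transverse, base value).
(i) R_nwl + R_nwt = 2089 kN; (ii) 0.85 R_nwl + 1.5 R_nwt = 2054 kN.
R_n = max = 2089 kN [governs: (i)]; R_n/Ω = 1045 kN.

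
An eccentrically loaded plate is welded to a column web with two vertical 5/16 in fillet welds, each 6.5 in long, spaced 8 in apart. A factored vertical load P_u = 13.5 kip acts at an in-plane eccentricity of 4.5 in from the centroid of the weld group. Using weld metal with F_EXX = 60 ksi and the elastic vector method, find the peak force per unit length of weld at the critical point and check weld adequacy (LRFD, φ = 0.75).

f_max ≈ 2.14 kip/in; adequate

Total weld length L_w = 13 in. Treat welds as unit-width lines.
Polar moment about centroid: J = 2[d³/12 + d(b/2)²] = 2[6.5³/12 + 6.5×4²] = 253.8 in³.
Direct shear f_v = P/L_w = 13.5 / 13 = 1.038 kip/in (vertical).
Torsion M = P·e = 13.5 × 4.5 = 60.75 kip·in.
Critical point at (x, y) = (4, 3.25) from centroid. f_tx = M·y/J = 0.778 kip/in; f_ty = M·x/J = 0.9576 kip/in.
Resultant f_max = √[f_tx² + (f_v + f_ty)²] = √[0.778² + (1.038 + 0.9576)²] = 2.142 kip/in.
Capacity per unit length: φr_n = 0.75 × 0.6 × 60 × (0.707 × 0.3125) = 5.965 kip/in.
2.142 ≤ 5.965 → adequate.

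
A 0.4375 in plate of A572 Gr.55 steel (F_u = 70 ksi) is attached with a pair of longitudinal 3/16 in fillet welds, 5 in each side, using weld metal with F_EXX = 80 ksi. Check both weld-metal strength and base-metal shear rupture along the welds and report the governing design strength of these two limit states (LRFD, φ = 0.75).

φR_n ≈ 47.7 kip (weld metal governs)

t_e = 0.707 × 0.1875 = 0.1326 in; L = 10 in.
Weld metal: φR_n = 0.75 × 0.6 × 80 × 0.1326 × 10 = 47.72 kip.
Base metal (shear rupture): φR_n = 0.75 × 0.6 × 70 × 0.4375 × 10 = 137.8 kip.
Governing: weld metal.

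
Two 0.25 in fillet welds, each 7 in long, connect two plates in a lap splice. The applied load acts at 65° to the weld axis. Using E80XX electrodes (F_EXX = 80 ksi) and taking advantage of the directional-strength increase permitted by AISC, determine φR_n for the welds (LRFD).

t_e = 0.707 × 0.25 = 0.1767 in; A_we = 0.1767 × 14 = 2.474 in².
Directional factor: 1.0 + 0.5 sin^1.5(65°) = 1.431.
F_nw = 0.6 × 80 × 1.431 = 68.71 ksi.
φR_n = 0.75 × 68.71 × 2.474 = 127.5 kips.

φR_n ≈ 128 kips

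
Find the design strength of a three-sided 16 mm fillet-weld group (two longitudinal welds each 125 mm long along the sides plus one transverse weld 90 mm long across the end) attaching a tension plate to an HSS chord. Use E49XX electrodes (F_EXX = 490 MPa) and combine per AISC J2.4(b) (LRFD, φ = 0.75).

φR_n ≈ 867 kN

t_e = 0.707 × 16 = 11.31 mm.
R_nwl = 0.6 × 490 × 11.31 × 250 × 10⁻³ = 831.4 kN (longitudinal, 2 welds).
R_nwt = 0.6 × 490 × 11.31 × 90 × 10⁻³ = 299.3 kN (transverse, base value).
(i) R_nwl + R_nwt = 1131 kN; (ii) 0.85 R_nwl + 1.5 R_nwt = 1156 kN.
R_n = max = 1156 kN [governs: (ii)]; φR_n = 866.8 kN.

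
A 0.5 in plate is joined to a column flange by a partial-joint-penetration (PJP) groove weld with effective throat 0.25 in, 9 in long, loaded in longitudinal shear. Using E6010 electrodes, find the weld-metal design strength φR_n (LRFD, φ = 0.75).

E60XX → F_EXX = 60 ksi.
Effective throat (given) t_e = 0.25 in.
A_we = 0.25 × 9 = 2.25 in².
F_nw = 0.6 F_EXX = 36 ksi.
φR_n = 0.75 × 36 × 2.25 = 60.75 kip.

φR_n ≈ 60.8 kip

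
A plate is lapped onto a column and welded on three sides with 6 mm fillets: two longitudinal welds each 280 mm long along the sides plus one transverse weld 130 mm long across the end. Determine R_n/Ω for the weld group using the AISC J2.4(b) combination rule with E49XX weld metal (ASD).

R_n/Ω ≈ 430 kN

E49XX → F_EXX = 490 MPa.
t_e = 0.707 × 6 = 4.242 mm.
R_nwl = 0.6 × 490 × 4.242 × 560 × 10⁻³ = 698.4 kN (longitudinal, 2 welds).
R_nwt = 0.6 × 490 × 4.242 × 130 × 10⁻³ = 162.1 kN (transverse, base value).
(i) R_nwl + R_nwt = 860.5 kN; (ii) 0.85 R_nwl + 1.5 R_nwt = 836.8 kN.
R_n = max = 860.5 kN [governs: (i)]; R_n/Ω = 430.3 kN.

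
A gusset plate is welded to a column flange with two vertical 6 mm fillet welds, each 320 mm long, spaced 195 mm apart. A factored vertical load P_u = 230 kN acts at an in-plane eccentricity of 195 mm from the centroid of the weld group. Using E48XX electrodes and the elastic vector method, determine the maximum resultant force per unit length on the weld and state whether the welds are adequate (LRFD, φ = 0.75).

E48XX → F_EXX = 480 MPa.
Total weld length L_w = 640 mm. Treat welds as unit-width lines.
Polar moment about centroid: J = 2[d³/12 + d(b/2)²] = 2[320³/12 + 320×97.5²] = 11550000 mm³.
Direct shear f_v = P/L_w = 230×10³ / 640 = 359.4 N/mm (vertical).
Torsion M = P·e = 230×10³ × 195 = 44850000 N·mm.
Critical point at (x, y) = (97.5, 160) from centroid. f_tx = M·y/J = 621.5 N/mm; f_ty = M·x/J = 378.8 N/mm.
Resultant f_max = √[f_tx² + (f_v + f_ty)²] = √[621.5² + (359.4 + 378.8)²] = 965 N/mm.
Capacity per unit length: φr_n = 0.75 × 0.6 × 480 × (0.707 × 6) = 916.3 N/mm.
965 > 916.3 → NOT adequate.

f_max ≈ 965 N/mm; NOT adequate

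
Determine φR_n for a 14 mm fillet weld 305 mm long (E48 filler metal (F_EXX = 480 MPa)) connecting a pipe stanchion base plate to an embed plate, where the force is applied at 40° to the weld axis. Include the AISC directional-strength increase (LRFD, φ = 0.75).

t_e = 0.707 × 14 = 9.898 mm; A_we = 9.898 × 305 = 3019 mm².
Directional factor: 1.0 + 0.5 sin^1.5(40°) = 1.258.
F_nw = 0.6 × 480 × 1.258 = 362.2 MPa.
φR_n = 0.75 × 362.2 × 3019 × 10⁻³ = 820.1 kN.

φR_n ≈ 820 kN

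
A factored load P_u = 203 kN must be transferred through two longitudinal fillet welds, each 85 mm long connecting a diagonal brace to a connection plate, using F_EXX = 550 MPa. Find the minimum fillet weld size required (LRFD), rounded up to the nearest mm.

Total weld length L = 170 mm.
Required throat t_e = P_u / (φ × 0.6 F_EXX × L) = 203 / (0.75 × 0.6 × 550 × 170 × 10⁻³) = 4.825 mm.
Required leg w = t_e / 0.707 = 6.824 mm → use 7 mm.

w = 7 mm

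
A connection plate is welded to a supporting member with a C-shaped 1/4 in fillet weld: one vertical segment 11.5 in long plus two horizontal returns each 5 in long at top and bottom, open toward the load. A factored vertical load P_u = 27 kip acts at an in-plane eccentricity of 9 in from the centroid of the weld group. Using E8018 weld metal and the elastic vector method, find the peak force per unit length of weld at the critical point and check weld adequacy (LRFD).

f_max ≈ 4.12 kip/in; adequate

E80XX → F_EXX = 80 ksi.
Total weld length L_w = 21.5 in. Treat welds as unit-width lines.
Centroid: x̄ = 2×5×2.5 / 21.5 = 1.163 in from the vertical weld.
Polar moment about centroid: J = I_x + I_y = [11.5³/12 + 2×5×5.75²] + [11.5×1.163² + 2(5³/12 + 5×1.337²)] = 511.6 in³.
Direct shear f_v = P/L_w = 27 / 21.5 = 1.256 kip/in (vertical).
Torsion M = P·e = 27 × 9 = 243 kip·in.
Critical point at (x, y) = (3.837, 5.75) from centroid. f_tx = M·y/J = 2.731 kip/in; f_ty = M·x/J = 1.822 kip/in.
Resultant f_max = √[f_tx² + (f_v + f_ty)²] = √[2.731² + (1.256 + 1.822)²] = 4.115 kip/in.
Capacity per unit length: φr_n = 0.75 × 0.6 × 80 × (0.707 × 0.25) = 6.363 kip/in.
4.115 ≤ 6.363 → adequate.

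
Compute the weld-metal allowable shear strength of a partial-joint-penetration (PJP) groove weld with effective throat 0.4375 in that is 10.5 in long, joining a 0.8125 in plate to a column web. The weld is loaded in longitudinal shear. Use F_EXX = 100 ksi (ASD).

Effective throat (given) t_e = 0.4375 in.
A_we = 0.4375 × 10.5 = 4.594 in².
F_nw = 0.6 F_EXX = 60 ksi.
R_n/Ω = (60 × 4.594) / 2.0 = 137.8 kip.

R_n/Ω ≈ 138 kip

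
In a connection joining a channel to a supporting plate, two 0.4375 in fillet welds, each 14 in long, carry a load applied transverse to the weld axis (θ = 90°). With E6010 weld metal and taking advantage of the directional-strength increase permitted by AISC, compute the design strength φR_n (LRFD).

E60XX → F_EXX = 60 ksi.
t_e = 0.707 × 0.4375 = 0.3093 in; A_we = 0.3093 × 28 = 8.661 in².
Directional factor: 1.0 + 0.5 sin^1.5(90°) = 1.5.
F_nw = 0.6 × 60 × 1.5 = 54 ksi.
φR_n = 0.75 × 54 × 8.661 = 350.8 kip.

φR_n ≈ 351 kip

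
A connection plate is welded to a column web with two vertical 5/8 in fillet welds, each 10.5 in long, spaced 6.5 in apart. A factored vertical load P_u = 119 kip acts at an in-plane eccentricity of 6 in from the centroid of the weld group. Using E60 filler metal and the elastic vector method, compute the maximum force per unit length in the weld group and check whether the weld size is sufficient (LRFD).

E60XX → F_EXX = 60 ksi.
Total weld length L_w = 21 in. Treat welds as unit-width lines.
Polar moment about centroid: J = 2[d³/12 + d(b/2)²] = 2[10.5³/12 + 10.5×3.25²] = 414.8 in³.
Direct shear f_v = P/L_w = 119 / 21 = 5.667 kip/in (vertical).
Torsion M = P·e = 119 × 6 = 714 kip·in.
Critical point at (x, y) = (3.25, 5.25) from centroid. f_tx = M·y/J = 9.038 kip/in; f_ty = M·x/J = 5.595 kip/in.
Resultant f_max = √[f_tx² + (f_v + f_ty)²] = √[9.038² + (5.667 + 5.595)²] = 14.44 kip/in.
Capacity per unit length: φr_n = 0.75 × 0.6 × 60 × (0.707 × 0.625) = 11.93 kip/in.
14.44 > 11.93 → NOT adequate.

f_max ≈ 14.4 kip/in; NOT adequate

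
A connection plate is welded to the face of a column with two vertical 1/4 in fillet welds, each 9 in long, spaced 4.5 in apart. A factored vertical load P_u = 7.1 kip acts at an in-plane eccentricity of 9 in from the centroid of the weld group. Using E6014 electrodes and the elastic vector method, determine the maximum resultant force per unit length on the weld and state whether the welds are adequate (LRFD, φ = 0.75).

E60XX → F_EXX = 60 ksi.
Total weld length L_w = 18 in. Treat welds as unit-width lines.
Polar moment about centroid: J = 2[d³/12 + d(b/2)²] = 2[9³/12 + 9×2.25²] = 212.6 in³.
Direct shear f_v = P/L_w = 7.1 / 18 = 0.3944 kip/in (vertical).
Torsion M = P·e = 7.1 × 9 = 63.9 kip·in.
Critical point at (x, y) = (2.25, 4.5) from centroid. f_tx = M·y/J = 1.352 kip/in; f_ty = M·x/J = 0.6762 kip/in.
Resultant f_max = √[f_tx² + (f_v + f_ty)²] = √[1.352² + (0.3944 + 0.6762)²] = 1.725 kip/in.
Capacity per unit length: φr_n = 0.75 × 0.6 × 60 × (0.707 × 0.25) = 4.772 kip/in.
1.725 ≤ 4.772 → adequate.

f_max ≈ 1.72 kip/in; adequate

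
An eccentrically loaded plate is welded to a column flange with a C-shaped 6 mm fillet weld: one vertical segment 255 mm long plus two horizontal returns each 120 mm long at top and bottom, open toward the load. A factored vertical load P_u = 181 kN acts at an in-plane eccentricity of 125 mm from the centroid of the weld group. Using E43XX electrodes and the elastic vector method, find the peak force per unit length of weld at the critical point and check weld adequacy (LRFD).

f_max ≈ 855 N/mm; NOT adequate

E43XX → F_EXX = 430 MPa.
Total weld length L_w = 495 mm. Treat welds as unit-width lines.
Centroid: x̄ = 2×120×60 / 495 = 29.09 mm from the vertical weld.
Polar moment about centroid: J = I_x + I_y = [255³/12 + 2×120×127.5²] + [255×29.09² + 2(120³/12 + 120×30.91²)] = 6016000 mm³.
Direct shear f_v = P/L_w = 181×10³ / 495 = 365.7 N/mm (vertical).
Torsion M = P·e = 181×10³ × 125 = 22625000 N·mm.
Critical point at (x, y) = (90.91, 127.5) from centroid. f_tx = M·y/J = 479.5 N/mm; f_ty = M·x/J = 341.9 N/mm.
Resultant f_max = √[f_tx² + (f_v + f_ty)²] = √[479.5² + (365.7 + 341.9)²] = 854.7 N/mm.
Capacity per unit length: φr_n = 0.75 × 0.6 × 430 × (0.707 × 6) = 820.8 N/mm.
854.7 > 820.8 → NOT adequate.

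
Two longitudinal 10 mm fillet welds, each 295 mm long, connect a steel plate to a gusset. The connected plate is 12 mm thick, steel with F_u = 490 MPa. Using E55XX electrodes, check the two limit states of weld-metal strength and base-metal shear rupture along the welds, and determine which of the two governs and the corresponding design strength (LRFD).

E55XX → F_EXX = 550 MPa.
t_e = 0.707 × 10 = 7.07 mm; L = 590 mm.
Weld metal: φR_n = 0.75 × 0.6 × 550 × 7.07 × 590 × 10⁻³ = 1032 kN.
Base metal (shear rupture): φR_n = 0.75 × 0.6 × 490 × 12 × 590 × 10⁻³ = 1561 kN.
Governing: weld metal.

φR_n ≈ 1030 kN (weld metal governs)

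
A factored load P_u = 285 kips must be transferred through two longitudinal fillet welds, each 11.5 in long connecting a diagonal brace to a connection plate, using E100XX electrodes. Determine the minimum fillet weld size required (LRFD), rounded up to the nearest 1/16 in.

w = 7/16 in

E100XX → F_EXX = 100 ksi.
Total weld length L = 23 in.
Required throat t_e = P_u / (φ × 0.6 F_EXX × L) = 285 / (0.75 × 0.6 × 100 × 23) = 0.2754 in.
Required leg w = t_e / 0.707 = 0.3895 in → use 7/16 in.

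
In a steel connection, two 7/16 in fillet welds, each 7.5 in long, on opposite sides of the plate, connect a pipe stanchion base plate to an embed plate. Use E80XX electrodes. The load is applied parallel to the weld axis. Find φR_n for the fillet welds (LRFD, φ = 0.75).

E80XX → F_EXX = 80 ksi.
Effective throat t_e = 0.707 × 0.4375 = 0.3093 in.
Total length L = 15 in; A_we = 0.3093 × 15 = 4.64 in².
F_nw = 0.6 F_EXX = 0.6 × 80 = 48 ksi.
φR_n = 0.75 × 48 × 4.64 = 167 kips.

φR_n ≈ 167 kips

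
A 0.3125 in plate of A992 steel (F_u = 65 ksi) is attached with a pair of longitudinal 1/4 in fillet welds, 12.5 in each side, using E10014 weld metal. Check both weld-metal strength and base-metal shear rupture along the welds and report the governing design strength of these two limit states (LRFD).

E100XX → F_EXX = 100 ksi.
t_e = 0.707 × 0.25 = 0.1767 in; L = 25 in.
Weld metal: φR_n = 0.75 × 0.6 × 100 × 0.1767 × 25 = 198.8 kip.
Base metal (shear rupture): φR_n = 0.75 × 0.6 × 65 × 0.3125 × 25 = 228.5 kip.
Governing: weld metal.

φR_n ≈ 199 kip (weld metal governs)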